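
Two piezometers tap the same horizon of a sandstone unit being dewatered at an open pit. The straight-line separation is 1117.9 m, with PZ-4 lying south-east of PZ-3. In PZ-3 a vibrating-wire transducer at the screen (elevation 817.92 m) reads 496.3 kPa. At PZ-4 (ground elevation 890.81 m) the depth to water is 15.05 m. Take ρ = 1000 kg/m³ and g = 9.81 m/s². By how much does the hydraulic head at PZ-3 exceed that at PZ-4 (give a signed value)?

Δh ≈ -7.25 m

Pressure head at PZ-3: ψ = P/(ρg) = 496.3×1000 / (1000 × 9.81) = 50.59 m.
Total head at PZ-3: h = z + ψ = 817.92 + 50.59 = 868.51 m.
Total head at PZ-4: h = 890.81 − 15.05 = 875.76 m.
Head difference: h(PZ-3) − h(PZ-4) = 868.51 − 875.76 = -7.25 m.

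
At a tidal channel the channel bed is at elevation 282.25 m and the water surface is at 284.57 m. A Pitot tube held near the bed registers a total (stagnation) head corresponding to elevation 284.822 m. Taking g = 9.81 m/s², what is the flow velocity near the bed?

v ≈ 2.22 m/s

Near the bed, under hydrostatic conditions, the piezometric head (z + ψ) equals the free-surface elevation, 284.57 m.
Velocity head = total − piezometric = 284.822 − 284.57 = 0.252 m.
v = √(2g·h_v) = √(2 × 9.81 × 0.252) = 2.22 m/s.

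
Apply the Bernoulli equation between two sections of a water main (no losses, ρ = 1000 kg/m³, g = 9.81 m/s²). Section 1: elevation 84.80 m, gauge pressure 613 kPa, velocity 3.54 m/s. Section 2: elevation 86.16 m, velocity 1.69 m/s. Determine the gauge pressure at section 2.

P₂ ≈ 604 kPa

Pressure head at 1: ψ₁ = P₁/(ρg) = 613×1000 / (1000 × 9.81) = 62.49 m.
Velocity heads: v₁²/2g = 3.54²/19.62 = 0.639 m; v₂²/2g = 1.69²/19.62 = 0.146 m.
Total head H = z₁ + ψ₁ + v₁²/2g = 84.80 + 62.49 + 0.639 = 147.93 m.
ψ₂ = H − z₂ − v₂²/2g = 147.93 − 86.16 − 0.146 = 61.62 m.
P₂ = ρgψ₂ = 1000 × 9.81 × 61.62 ≈ 604 kPa.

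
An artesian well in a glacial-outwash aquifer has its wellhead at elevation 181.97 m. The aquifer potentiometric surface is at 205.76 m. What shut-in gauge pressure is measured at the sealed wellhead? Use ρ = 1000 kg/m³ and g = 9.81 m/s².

Head above the cap: Δh = 205.76 − 181.97 = 23.79 m.
P = ρgΔh = 1000 × 9.81 × 23.79 = 233380 Pa ≈ 233 kPa.

P ≈ 233 kPa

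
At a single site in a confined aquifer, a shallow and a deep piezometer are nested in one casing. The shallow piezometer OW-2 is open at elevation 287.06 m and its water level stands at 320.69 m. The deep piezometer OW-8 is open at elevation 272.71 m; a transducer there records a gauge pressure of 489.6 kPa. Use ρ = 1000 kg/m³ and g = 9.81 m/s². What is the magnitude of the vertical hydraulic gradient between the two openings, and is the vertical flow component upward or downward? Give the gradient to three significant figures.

|i_v| ≈ 0.134; vertical flow is upward

Total head at OW-2: h = 320.69 m (water level in the standpipe).
Pressure head at OW-8: ψ = P/(ρg) = 489.6×1000 / (1000 × 9.81) = 49.91 m.
Total head at OW-8: h = z + ψ = 272.71 + 49.91 = 322.62 m.
Δh = h(OW-2) − h(OW-8) = 320.69 − 322.62 = -1.93 m.
Vertical separation Δz = 287.06 − 272.71 = 14.35 m.
|i_v| = |Δh| / Δz = 1.93 / 14.35 = 0.134.
Head is higher in the deep piezometer, so vertical flow is upward (discharge condition).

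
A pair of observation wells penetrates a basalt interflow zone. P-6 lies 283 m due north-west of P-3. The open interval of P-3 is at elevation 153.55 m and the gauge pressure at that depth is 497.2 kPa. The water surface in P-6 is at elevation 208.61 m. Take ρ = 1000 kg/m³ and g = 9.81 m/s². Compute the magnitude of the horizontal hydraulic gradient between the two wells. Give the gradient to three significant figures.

i ≈ 0.0155

Pressure head at P-3: ψ = P/(ρg) = 497.2×1000 / (1000 × 9.81) = 50.68 m.
Total head at P-3: h = z + ψ = 153.55 + 50.68 = 204.23 m.
Total head at P-6: h = 208.61 m (water level in the piezometer is the total head).
Head difference: h(P-3) − h(P-6) = 204.23 − 208.61 = -4.38 m.
Hydraulic gradient: i = |Δh| / L = 4.38 / 283 = 0.0155.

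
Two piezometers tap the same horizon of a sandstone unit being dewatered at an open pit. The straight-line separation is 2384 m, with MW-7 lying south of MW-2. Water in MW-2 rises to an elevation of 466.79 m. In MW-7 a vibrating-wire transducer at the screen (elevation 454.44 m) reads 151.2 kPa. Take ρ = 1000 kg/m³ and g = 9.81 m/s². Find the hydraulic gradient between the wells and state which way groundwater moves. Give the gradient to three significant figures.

Total head at MW-2: h = 466.79 m (water level in the piezometer is the total head).
Pressure head at MW-7: ψ = P/(ρg) = 151.2×1000 / (1000 × 9.81) = 15.41 m.
Total head at MW-7: h = z + ψ = 454.44 + 15.41 = 469.85 m.
Head difference: h(MW-2) − h(MW-7) = 466.79 − 469.85 = -3.06 m.
Hydraulic gradient: i = |Δh| / L = 3.06 / 2384 = 0.00128.
Flow is from higher to lower head: from MW-7 toward MW-2, i.e. toward the north.

i ≈ 0.00128; groundwater flows toward the north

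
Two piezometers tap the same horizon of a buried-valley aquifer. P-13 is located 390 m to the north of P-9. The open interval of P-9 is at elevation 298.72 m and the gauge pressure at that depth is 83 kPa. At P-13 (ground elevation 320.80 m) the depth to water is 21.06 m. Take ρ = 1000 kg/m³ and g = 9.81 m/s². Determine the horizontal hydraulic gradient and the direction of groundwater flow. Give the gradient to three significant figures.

i ≈ 0.0191; groundwater flows toward the north

Pressure head at P-9: ψ = P/(ρg) = 83×1000 / (1000 × 9.81) = 8.46 m.
Total head at P-9: h = z + ψ = 298.72 + 8.46 = 307.18 m.
Total head at P-13: h = 320.80 − 21.06 = 299.74 m.
Head difference: h(P-9) − h(P-13) = 307.18 − 299.74 = 7.44 m.
Hydraulic gradient: i = |Δh| / L = 7.44 / 390 = 0.0191.
Flow is from higher to lower head: from P-9 toward P-13, i.e. toward the north.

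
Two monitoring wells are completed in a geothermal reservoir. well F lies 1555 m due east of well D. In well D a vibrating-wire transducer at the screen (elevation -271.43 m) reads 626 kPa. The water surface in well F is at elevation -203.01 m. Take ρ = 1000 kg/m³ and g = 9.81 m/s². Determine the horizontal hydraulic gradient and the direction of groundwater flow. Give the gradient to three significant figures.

Pressure head at well D: ψ = P/(ρg) = 626×1000 / (1000 × 9.81) = 63.81 m.
Total head at well D: h = z + ψ = -271.43 + 63.81 = -207.62 m.
Total head at well F: h = -203.01 m (water level in the piezometer is the total head).
Head difference: h(well D) − h(well F) = -207.62 − (-203.01) = -4.61 m.
Hydraulic gradient: i = |Δh| / L = 4.61 / 1555 = 0.00296.
Flow is from higher to lower head: from well F toward well D, i.e. toward the west.

i ≈ 0.00296; groundwater flows toward the west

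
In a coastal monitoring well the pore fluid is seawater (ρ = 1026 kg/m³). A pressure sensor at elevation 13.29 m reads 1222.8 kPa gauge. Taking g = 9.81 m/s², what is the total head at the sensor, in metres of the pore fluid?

ψ = P/(ρg) = 1222.8×1000 / (1026 × 9.81) = 121.49 m.
h = z + ψ = 13.29 + 121.49 = 134.78 m.

h ≈ 134.78 m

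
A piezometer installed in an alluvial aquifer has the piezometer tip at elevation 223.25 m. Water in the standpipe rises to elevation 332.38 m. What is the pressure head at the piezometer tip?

ψ ≈ 109.13 m

Total head h = 332.38 m (the water-surface elevation in the piezometer).
Pressure head ψ = h − z = 332.38 − 223.25 = 109.13 m.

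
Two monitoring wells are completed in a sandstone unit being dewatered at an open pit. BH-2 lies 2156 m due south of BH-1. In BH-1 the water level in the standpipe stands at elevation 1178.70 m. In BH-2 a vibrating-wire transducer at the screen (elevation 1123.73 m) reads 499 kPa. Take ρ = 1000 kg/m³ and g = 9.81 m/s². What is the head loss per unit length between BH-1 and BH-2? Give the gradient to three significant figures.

i ≈ 0.00190 m/m

Total head at BH-1: h = 1178.70 m (water level in the piezometer is the total head).
Pressure head at BH-2: ψ = P/(ρg) = 499×1000 / (1000 × 9.81) = 50.87 m.
Total head at BH-2: h = z + ψ = 1123.73 + 50.87 = 1174.60 m.
Head difference: h(BH-1) − h(BH-2) = 1178.70 − 1174.60 = 4.10 m.
Hydraulic gradient: i = |Δh| / L = 4.10 / 2156 = 0.00190.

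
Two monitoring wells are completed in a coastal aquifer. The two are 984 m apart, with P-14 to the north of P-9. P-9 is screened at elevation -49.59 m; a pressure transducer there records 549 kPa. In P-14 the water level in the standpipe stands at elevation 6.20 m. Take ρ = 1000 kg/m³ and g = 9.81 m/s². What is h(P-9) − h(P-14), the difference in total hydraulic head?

Δh ≈ 0.17 m

Pressure head at P-9: ψ = P/(ρg) = 549×1000 / (1000 × 9.81) = 55.96 m.
Total head at P-9: h = z + ψ = -49.59 + 55.96 = 6.37 m.
Total head at P-14: h = 6.20 m (water level in the piezometer is the total head).
Head difference: h(P-9) − h(P-14) = 6.37 − 6.20 = 0.17 m.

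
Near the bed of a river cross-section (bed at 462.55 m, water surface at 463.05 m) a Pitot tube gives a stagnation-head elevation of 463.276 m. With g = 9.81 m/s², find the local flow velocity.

Near the bed, under hydrostatic conditions, the piezometric head (z + ψ) equals the free-surface elevation, 463.05 m.
Velocity head = total − piezometric = 463.276 − 463.05 = 0.226 m.
v = √(2g·h_v) = √(2 × 9.81 × 0.226) = 2.11 m/s.

v ≈ 2.11 m/s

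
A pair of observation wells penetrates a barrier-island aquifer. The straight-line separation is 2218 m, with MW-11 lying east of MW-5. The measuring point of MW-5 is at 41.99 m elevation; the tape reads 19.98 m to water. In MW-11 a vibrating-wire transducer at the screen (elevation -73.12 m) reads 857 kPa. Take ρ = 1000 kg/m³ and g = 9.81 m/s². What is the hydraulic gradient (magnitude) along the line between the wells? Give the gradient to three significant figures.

Total head at MW-5: h = 41.99 − 19.98 = 22.01 m.
Pressure head at MW-11: ψ = P/(ρg) = 857×1000 / (1000 × 9.81) = 87.36 m.
Total head at MW-11: h = z + ψ = -73.12 + 87.36 = 14.24 m.
Head difference: h(MW-5) − h(MW-11) = 22.01 − 14.24 = 7.77 m.
Hydraulic gradient: i = |Δh| / L = 7.77 / 2218 = 0.00350.

i ≈ 0.00350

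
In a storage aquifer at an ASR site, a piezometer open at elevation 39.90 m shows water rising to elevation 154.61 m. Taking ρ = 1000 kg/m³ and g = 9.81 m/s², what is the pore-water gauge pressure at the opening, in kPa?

P ≈ 1130 kPa

Pressure head ψ = h − z = 154.61 − 39.90 = 114.71 m.
P = ρgψ = 1000 × 9.81 × 114.71 = 1125305 Pa ≈ 1130 kPa.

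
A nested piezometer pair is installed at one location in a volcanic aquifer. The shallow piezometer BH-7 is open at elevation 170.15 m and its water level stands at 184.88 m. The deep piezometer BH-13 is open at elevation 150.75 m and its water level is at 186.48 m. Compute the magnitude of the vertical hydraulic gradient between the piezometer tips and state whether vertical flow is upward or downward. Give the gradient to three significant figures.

|i_v| ≈ 0.0825; vertical flow is upward

Total head at BH-7: h = 184.88 m (water level in the standpipe).
Total head at BH-13: h = 186.48 m.
Δh = h(BH-7) − h(BH-13) = 184.88 − 186.48 = -1.60 m.
Vertical separation Δz = 170.15 − 150.75 = 19.40 m.
|i_v| = |Δh| / Δz = 1.60 / 19.40 = 0.0825.
Head is higher in the deep piezometer, so vertical flow is upward (discharge condition).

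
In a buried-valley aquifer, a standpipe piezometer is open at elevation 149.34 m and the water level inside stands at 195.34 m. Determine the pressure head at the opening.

Total head h = 195.34 m (the water-surface elevation in the piezometer).
Pressure head ψ = h − z = 195.34 − 149.34 = 46.00 m.

ψ ≈ 46.00 m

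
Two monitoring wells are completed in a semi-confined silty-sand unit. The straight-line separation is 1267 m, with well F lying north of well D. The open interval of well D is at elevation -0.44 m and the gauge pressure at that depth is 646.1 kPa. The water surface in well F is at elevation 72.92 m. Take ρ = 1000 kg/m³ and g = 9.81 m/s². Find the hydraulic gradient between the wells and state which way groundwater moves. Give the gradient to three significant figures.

Pressure head at well D: ψ = P/(ρg) = 646.1×1000 / (1000 × 9.81) = 65.86 m.
Total head at well D: h = z + ψ = -0.44 + 65.86 = 65.42 m.
Total head at well F: h = 72.92 m (water level in the piezometer is the total head).
Head difference: h(well D) − h(well F) = 65.42 − 72.92 = -7.50 m.
Hydraulic gradient: i = |Δh| / L = 7.50 / 1267 = 0.00592.
Flow is from higher to lower head: from well F toward well D, i.e. toward the south.

i ≈ 0.00592; groundwater flows toward the south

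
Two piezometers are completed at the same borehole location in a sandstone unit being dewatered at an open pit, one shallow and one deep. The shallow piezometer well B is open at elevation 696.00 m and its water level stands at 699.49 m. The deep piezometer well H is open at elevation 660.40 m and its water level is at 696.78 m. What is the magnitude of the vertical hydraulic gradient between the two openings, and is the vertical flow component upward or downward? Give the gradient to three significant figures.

Total head at well B: h = 699.49 m (water level in the standpipe).
Total head at well H: h = 696.78 m.
Δh = h(well B) − h(well H) = 699.49 − 696.78 = 2.71 m.
Vertical separation Δz = 696.00 − 660.40 = 35.60 m.
|i_v| = |Δh| / Δz = 2.71 / 35.60 = 0.0761.
Head is higher in the shallow piezometer, so vertical flow is downward (recharge condition).

|i_v| ≈ 0.0761; vertical flow is downward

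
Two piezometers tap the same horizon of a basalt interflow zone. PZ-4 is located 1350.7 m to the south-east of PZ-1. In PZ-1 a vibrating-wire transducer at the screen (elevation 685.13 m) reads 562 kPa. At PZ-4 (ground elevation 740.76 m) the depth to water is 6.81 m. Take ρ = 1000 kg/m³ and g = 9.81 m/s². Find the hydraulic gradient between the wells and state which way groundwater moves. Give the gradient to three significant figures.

i ≈ 0.00627; groundwater flows toward the south-east

Pressure head at PZ-1: ψ = P/(ρg) = 562×1000 / (1000 × 9.81) = 57.29 m.
Total head at PZ-1: h = z + ψ = 685.13 + 57.29 = 742.42 m.
Total head at PZ-4: h = 740.76 − 6.81 = 733.95 m.
Head difference: h(PZ-1) − h(PZ-4) = 742.42 − 733.95 = 8.47 m.
Hydraulic gradient: i = |Δh| / L = 8.47 / 1350.7 = 0.00627.
Flow is from higher to lower head: from PZ-1 toward PZ-4, i.e. toward the south-east.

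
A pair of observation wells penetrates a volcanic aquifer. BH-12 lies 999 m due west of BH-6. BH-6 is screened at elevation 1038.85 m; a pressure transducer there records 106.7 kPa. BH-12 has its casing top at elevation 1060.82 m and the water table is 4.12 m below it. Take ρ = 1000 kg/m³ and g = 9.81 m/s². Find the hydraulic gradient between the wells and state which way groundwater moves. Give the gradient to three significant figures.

Pressure head at BH-6: ψ = P/(ρg) = 106.7×1000 / (1000 × 9.81) = 10.88 m.
Total head at BH-6: h = z + ψ = 1038.85 + 10.88 = 1049.73 m.
Total head at BH-12: h = 1060.82 − 4.12 = 1056.70 m.
Head difference: h(BH-6) − h(BH-12) = 1049.73 − 1056.70 = -6.97 m.
Hydraulic gradient: i = |Δh| / L = 6.97 / 999 = 0.00698.
Flow is from higher to lower head: from BH-12 toward BH-6, i.e. toward the east.

i ≈ 0.00698; groundwater flows toward the east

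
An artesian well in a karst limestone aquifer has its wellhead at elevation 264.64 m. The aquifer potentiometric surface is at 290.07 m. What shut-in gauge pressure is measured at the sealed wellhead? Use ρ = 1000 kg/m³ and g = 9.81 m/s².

P ≈ 249 kPa

Head above the cap: Δh = 290.07 − 264.64 = 25.43 m.
P = ρgΔh = 1000 × 9.81 × 25.43 = 249468 Pa ≈ 249 kPa.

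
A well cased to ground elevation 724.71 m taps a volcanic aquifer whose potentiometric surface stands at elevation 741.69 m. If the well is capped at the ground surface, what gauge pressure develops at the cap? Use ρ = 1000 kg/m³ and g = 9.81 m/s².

Head above the cap: Δh = 741.69 − 724.71 = 16.98 m.
P = ρgΔh = 1000 × 9.81 × 16.98 = 166574 Pa ≈ 167 kPa.

P ≈ 167 kPa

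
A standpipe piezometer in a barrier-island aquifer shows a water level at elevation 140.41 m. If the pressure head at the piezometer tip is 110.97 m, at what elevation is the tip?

z ≈ 29.44 m

z = h − ψ = 140.41 − 110.97 = 29.44 m.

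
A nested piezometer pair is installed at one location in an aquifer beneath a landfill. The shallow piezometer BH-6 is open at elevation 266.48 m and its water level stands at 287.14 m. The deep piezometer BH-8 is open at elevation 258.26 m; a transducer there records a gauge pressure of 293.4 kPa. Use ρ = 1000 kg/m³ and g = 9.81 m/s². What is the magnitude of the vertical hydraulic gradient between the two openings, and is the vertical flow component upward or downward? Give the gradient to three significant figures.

|i_v| ≈ 0.125; vertical flow is upward

Total head at BH-6: h = 287.14 m (water level in the standpipe).
Pressure head at BH-8: ψ = P/(ρg) = 293.4×1000 / (1000 × 9.81) = 29.91 m.
Total head at BH-8: h = z + ψ = 258.26 + 29.91 = 288.17 m.
Δh = h(BH-6) − h(BH-8) = 287.14 − 288.17 = -1.03 m.
Vertical separation Δz = 266.48 − 258.26 = 8.22 m.
|i_v| = |Δh| / Δz = 1.03 / 8.22 = 0.125.
Head is higher in the deep piezometer, so vertical flow is upward (discharge condition).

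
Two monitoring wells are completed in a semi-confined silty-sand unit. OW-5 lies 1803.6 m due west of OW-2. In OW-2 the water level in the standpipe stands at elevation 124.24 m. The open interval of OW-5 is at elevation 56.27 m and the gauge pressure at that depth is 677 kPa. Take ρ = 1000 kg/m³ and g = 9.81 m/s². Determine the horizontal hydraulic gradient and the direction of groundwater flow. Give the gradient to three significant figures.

Total head at OW-2: h = 124.24 m (water level in the piezometer is the total head).
Pressure head at OW-5: ψ = P/(ρg) = 677×1000 / (1000 × 9.81) = 69.01 m.
Total head at OW-5: h = z + ψ = 56.27 + 69.01 = 125.28 m.
Head difference: h(OW-2) − h(OW-5) = 124.24 − 125.28 = -1.04 m.
Hydraulic gradient: i = |Δh| / L = 1.04 / 1803.6 = 0.000577.
Flow is from higher to lower head: from OW-5 toward OW-2, i.e. toward the east.

i ≈ 0.000577; groundwater flows toward the east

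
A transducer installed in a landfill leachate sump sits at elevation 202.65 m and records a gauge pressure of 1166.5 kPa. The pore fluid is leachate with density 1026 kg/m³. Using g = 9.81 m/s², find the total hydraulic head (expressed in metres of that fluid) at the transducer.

ψ = P/(ρg) = 1166.5×1000 / (1026 × 9.81) = 115.90 m.
h = z + ψ = 202.65 + 115.90 = 318.55 m.

h ≈ 318.55 m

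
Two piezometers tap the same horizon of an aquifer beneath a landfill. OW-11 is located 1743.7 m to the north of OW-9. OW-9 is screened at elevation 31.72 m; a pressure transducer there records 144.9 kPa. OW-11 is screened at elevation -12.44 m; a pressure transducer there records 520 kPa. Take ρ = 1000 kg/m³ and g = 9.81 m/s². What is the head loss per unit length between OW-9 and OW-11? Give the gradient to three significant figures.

i ≈ 0.00340 m/m

Pressure head at OW-9: ψ = P/(ρg) = 144.9×1000 / (1000 × 9.81) = 14.77 m.
Total head at OW-9: h = z + ψ = 31.72 + 14.77 = 46.49 m.
Pressure head at OW-11: ψ = P/(ρg) = 520×1000 / (1000 × 9.81) = 53.01 m.
Total head at OW-11: h = z + ψ = -12.44 + 53.01 = 40.57 m.
Head difference: h(OW-9) − h(OW-11) = 46.49 − 40.57 = 5.92 m.
Hydraulic gradient: i = |Δh| / L = 5.92 / 1743.7 = 0.00340.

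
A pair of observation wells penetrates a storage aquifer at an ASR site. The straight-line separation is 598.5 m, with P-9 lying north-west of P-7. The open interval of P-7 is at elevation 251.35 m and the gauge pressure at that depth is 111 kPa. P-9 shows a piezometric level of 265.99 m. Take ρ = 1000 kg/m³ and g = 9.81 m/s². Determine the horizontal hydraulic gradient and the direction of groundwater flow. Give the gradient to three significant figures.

i ≈ 0.00556; groundwater flows toward the south-east

Pressure head at P-7: ψ = P/(ρg) = 111×1000 / (1000 × 9.81) = 11.31 m.
Total head at P-7: h = z + ψ = 251.35 + 11.31 = 262.66 m.
Total head at P-9: h = 265.99 m (water level in the piezometer is the total head).
Head difference: h(P-7) − h(P-9) = 262.66 − 265.99 = -3.33 m.
Hydraulic gradient: i = |Δh| / L = 3.33 / 598.5 = 0.00556.
Flow is from higher to lower head: from P-9 toward P-7, i.e. toward the south-east.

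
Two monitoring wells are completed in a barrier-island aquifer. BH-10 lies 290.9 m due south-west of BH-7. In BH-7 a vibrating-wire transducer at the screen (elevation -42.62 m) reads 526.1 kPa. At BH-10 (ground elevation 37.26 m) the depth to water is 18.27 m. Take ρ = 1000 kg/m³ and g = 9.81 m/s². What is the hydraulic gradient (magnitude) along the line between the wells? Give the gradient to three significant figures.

i ≈ 0.0274

Pressure head at BH-7: ψ = P/(ρg) = 526.1×1000 / (1000 × 9.81) = 53.63 m.
Total head at BH-7: h = z + ψ = -42.62 + 53.63 = 11.01 m.
Total head at BH-10: h = 37.26 − 18.27 = 18.99 m.
Head difference: h(BH-7) − h(BH-10) = 11.01 − 18.99 = -7.98 m.
Hydraulic gradient: i = |Δh| / L = 7.98 / 290.9 = 0.0274.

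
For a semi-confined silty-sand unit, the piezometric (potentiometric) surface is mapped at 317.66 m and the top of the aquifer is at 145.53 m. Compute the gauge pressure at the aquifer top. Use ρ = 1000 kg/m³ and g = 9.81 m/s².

P ≈ 1690 kPa

Pressure head at the aquifer top: ψ = h − z = 317.66 − 145.53 = 172.13 m.
P = ρgψ = 1000 × 9.81 × 172.13 = 1688595 Pa ≈ 1690 kPa.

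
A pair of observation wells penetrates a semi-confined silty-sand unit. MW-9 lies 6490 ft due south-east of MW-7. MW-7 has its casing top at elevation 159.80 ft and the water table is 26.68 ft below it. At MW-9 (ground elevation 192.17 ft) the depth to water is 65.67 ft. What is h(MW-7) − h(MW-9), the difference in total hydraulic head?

Δh ≈ 6.62 ft

Total head at MW-7: h = 159.80 − 26.68 = 133.12 ft.
Total head at MW-9: h = 192.17 − 65.67 = 126.50 ft.
Head difference: h(MW-7) − h(MW-9) = 133.12 − 126.50 = 6.62 ft.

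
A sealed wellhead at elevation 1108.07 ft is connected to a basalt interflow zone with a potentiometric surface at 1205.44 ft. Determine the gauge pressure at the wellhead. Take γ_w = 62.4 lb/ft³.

P ≈ 42.2 psi

Head above the cap: Δh = 1205.44 − 1108.07 = 97.37 ft.
P = γΔh/144 = 62.4 × 97.37 / 144 = 42.2 psi.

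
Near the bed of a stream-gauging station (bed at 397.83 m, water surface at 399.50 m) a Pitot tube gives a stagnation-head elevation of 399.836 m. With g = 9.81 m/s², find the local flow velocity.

v ≈ 2.57 m/s

Near the bed, under hydrostatic conditions, the piezometric head (z + ψ) equals the free-surface elevation, 399.50 m.
Velocity head = total − piezometric = 399.836 − 399.50 = 0.336 m.
v = √(2g·h_v) = √(2 × 9.81 × 0.336) = 2.57 m/s.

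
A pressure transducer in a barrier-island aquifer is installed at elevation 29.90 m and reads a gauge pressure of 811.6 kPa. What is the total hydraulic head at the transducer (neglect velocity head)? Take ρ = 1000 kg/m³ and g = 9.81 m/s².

ψ = P/(ρg) = 811.6×1000 / (1000 × 9.81) = 82.73 m.
h = z + ψ = 29.90 + 82.73 = 112.63 m.

h ≈ 112.63 m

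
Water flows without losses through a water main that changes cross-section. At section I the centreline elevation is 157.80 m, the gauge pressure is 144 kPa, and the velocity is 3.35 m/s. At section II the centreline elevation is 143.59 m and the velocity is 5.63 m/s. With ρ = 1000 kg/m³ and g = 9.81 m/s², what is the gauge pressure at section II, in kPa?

P₂ ≈ 273 kPa

Pressure head at I: ψ₁ = P₁/(ρg) = 144×1000 / (1000 × 9.81) = 14.68 m.
Velocity heads: v₁²/2g = 3.35²/19.62 = 0.572 m; v₂²/2g = 5.63²/19.62 = 1.616 m.
Total head H = z₁ + ψ₁ + v₁²/2g = 157.80 + 14.68 + 0.572 = 173.05 m.
ψ₂ = H − z₂ − v₂²/2g = 173.05 − 143.59 − 1.616 = 27.84 m.
P₂ = ρgψ₂ = 1000 × 9.81 × 27.84 ≈ 273 kPa.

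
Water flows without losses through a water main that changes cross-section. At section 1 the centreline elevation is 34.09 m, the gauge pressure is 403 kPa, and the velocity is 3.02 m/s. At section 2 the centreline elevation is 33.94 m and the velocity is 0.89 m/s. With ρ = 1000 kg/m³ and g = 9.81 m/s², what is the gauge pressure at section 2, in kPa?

P₂ ≈ 409 kPa

Pressure head at 1: ψ₁ = P₁/(ρg) = 403×1000 / (1000 × 9.81) = 41.08 m.
Velocity heads: v₁²/2g = 3.02²/19.62 = 0.465 m; v₂²/2g = 0.89²/19.62 = 0.040 m.
Total head H = z₁ + ψ₁ + v₁²/2g = 34.09 + 41.08 + 0.465 = 75.64 m.
ψ₂ = H − z₂ − v₂²/2g = 75.64 − 33.94 − 0.040 = 41.66 m.
P₂ = ρgψ₂ = 1000 × 9.81 × 41.66 ≈ 409 kPa.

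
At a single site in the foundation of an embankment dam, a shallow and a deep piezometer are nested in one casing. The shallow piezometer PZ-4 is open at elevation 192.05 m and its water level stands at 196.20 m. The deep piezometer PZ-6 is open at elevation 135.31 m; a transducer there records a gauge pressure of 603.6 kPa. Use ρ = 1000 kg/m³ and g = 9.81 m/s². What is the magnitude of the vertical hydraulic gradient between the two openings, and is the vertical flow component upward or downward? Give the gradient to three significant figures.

|i_v| ≈ 0.0113; vertical flow is upward

Total head at PZ-4: h = 196.20 m (water level in the standpipe).
Pressure head at PZ-6: ψ = P/(ρg) = 603.6×1000 / (1000 × 9.81) = 61.53 m.
Total head at PZ-6: h = z + ψ = 135.31 + 61.53 = 196.84 m.
Δh = h(PZ-4) − h(PZ-6) = 196.20 − 196.84 = -0.64 m.
Vertical separation Δz = 192.05 − 135.31 = 56.74 m.
|i_v| = |Δh| / Δz = 0.64 / 56.74 = 0.0113.
Head is higher in the deep piezometer, so vertical flow is upward (discharge condition).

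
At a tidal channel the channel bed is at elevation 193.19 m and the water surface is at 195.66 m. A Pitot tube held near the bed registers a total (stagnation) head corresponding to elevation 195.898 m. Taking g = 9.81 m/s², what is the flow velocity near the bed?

v ≈ 2.16 m/s

Near the bed, under hydrostatic conditions, the piezometric head (z + ψ) equals the free-surface elevation, 195.66 m.
Velocity head = total − piezometric = 195.898 − 195.66 = 0.238 m.
v = √(2g·h_v) = √(2 × 9.81 × 0.238) = 2.16 m/s.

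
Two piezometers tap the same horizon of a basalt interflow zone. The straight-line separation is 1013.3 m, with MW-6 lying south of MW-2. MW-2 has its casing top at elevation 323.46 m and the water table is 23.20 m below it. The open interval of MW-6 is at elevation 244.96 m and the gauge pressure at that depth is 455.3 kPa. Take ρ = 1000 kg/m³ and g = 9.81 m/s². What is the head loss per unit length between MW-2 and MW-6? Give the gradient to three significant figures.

i ≈ 0.00877 m/m

Total head at MW-2: h = 323.46 − 23.20 = 300.26 m.
Pressure head at MW-6: ψ = P/(ρg) = 455.3×1000 / (1000 × 9.81) = 46.41 m.
Total head at MW-6: h = z + ψ = 244.96 + 46.41 = 291.37 m.
Head difference: h(MW-2) − h(MW-6) = 300.26 − 291.37 = 8.89 m.
Hydraulic gradient: i = |Δh| / L = 8.89 / 1013.3 = 0.00877.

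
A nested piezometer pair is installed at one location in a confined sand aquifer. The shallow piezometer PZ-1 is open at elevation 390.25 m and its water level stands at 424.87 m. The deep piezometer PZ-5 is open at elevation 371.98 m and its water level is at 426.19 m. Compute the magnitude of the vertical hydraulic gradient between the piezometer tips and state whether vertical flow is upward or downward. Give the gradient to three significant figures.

Total head at PZ-1: h = 424.87 m (water level in the standpipe).
Total head at PZ-5: h = 426.19 m.
Δh = h(PZ-1) − h(PZ-5) = 424.87 − 426.19 = -1.32 m.
Vertical separation Δz = 390.25 − 371.98 = 18.27 m.
|i_v| = |Δh| / Δz = 1.32 / 18.27 = 0.0722.
Head is higher in the deep piezometer, so vertical flow is upward (discharge condition).

|i_v| ≈ 0.0722; vertical flow is upward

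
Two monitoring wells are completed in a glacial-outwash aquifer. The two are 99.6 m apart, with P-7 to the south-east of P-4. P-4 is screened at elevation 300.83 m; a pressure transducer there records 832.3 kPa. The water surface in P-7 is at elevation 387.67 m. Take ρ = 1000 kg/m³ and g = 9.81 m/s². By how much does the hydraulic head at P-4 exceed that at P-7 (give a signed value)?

Pressure head at P-4: ψ = P/(ρg) = 832.3×1000 / (1000 × 9.81) = 84.84 m.
Total head at P-4: h = z + ψ = 300.83 + 84.84 = 385.67 m.
Total head at P-7: h = 387.67 m (water level in the piezometer is the total head).
Head difference: h(P-4) − h(P-7) = 385.67 − 387.67 = -2.00 m.

Δh ≈ -2.00 m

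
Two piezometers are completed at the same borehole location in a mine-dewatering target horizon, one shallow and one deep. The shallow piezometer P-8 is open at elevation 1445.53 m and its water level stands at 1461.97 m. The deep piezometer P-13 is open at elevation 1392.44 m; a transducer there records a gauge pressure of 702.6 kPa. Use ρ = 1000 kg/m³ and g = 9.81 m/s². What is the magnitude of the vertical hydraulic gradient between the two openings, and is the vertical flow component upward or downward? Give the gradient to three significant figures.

Total head at P-8: h = 1461.97 m (water level in the standpipe).
Pressure head at P-13: ψ = P/(ρg) = 702.6×1000 / (1000 × 9.81) = 71.62 m.
Total head at P-13: h = z + ψ = 1392.44 + 71.62 = 1464.06 m.
Δh = h(P-8) − h(P-13) = 1461.97 − 1464.06 = -2.09 m.
Vertical separation Δz = 1445.53 − 1392.44 = 53.09 m.
|i_v| = |Δh| / Δz = 2.09 / 53.09 = 0.0394.
Head is higher in the deep piezometer, so vertical flow is upward (discharge condition).

|i_v| ≈ 0.0394; vertical flow is upward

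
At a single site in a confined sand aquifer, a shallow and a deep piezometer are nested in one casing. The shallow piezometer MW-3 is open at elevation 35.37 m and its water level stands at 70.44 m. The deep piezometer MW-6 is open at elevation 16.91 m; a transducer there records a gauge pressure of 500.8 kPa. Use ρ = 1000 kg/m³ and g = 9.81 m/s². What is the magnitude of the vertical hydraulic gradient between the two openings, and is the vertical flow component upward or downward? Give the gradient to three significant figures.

Total head at MW-3: h = 70.44 m (water level in the standpipe).
Pressure head at MW-6: ψ = P/(ρg) = 500.8×1000 / (1000 × 9.81) = 51.05 m.
Total head at MW-6: h = z + ψ = 16.91 + 51.05 = 67.96 m.
Δh = h(MW-3) − h(MW-6) = 70.44 − 67.96 = 2.48 m.
Vertical separation Δz = 35.37 − 16.91 = 18.46 m.
|i_v| = |Δh| / Δz = 2.48 / 18.46 = 0.134.
Head is higher in the shallow piezometer, so vertical flow is downward (recharge condition).

|i_v| ≈ 0.134; vertical flow is downward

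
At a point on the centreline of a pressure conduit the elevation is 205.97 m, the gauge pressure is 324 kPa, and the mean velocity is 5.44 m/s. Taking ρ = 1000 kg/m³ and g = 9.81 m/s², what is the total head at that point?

Pressure head ψ = P/(ρg) = 324×1000 / (1000 × 9.81) = 33.03 m.
Velocity head = v²/(2g) = 5.44² / (2 × 9.81) = 1.508 m.
h = z + ψ + v²/(2g) = 205.97 + 33.03 + 1.508 = 240.51 m.

h ≈ 240.51 m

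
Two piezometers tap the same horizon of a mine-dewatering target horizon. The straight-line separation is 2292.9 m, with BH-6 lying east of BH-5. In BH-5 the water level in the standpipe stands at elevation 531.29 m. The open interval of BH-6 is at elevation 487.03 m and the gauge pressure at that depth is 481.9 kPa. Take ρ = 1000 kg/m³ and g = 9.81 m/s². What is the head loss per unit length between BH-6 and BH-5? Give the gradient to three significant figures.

Total head at BH-5: h = 531.29 m (water level in the piezometer is the total head).
Pressure head at BH-6: ψ = P/(ρg) = 481.9×1000 / (1000 × 9.81) = 49.12 m.
Total head at BH-6: h = z + ψ = 487.03 + 49.12 = 536.15 m.
Head difference: h(BH-5) − h(BH-6) = 531.29 − 536.15 = -4.86 m.
Hydraulic gradient: i = |Δh| / L = 4.86 / 2292.9 = 0.00212.

i ≈ 0.00212 m/m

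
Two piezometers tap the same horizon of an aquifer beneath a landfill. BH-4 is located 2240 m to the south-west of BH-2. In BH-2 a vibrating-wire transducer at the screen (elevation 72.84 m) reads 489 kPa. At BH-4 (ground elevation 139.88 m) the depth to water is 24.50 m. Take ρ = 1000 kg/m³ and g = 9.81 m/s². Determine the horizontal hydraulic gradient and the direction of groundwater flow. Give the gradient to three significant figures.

i ≈ 0.00326; groundwater flows toward the south-west

Pressure head at BH-2: ψ = P/(ρg) = 489×1000 / (1000 × 9.81) = 49.85 m.
Total head at BH-2: h = z + ψ = 72.84 + 49.85 = 122.69 m.
Total head at BH-4: h = 139.88 − 24.50 = 115.38 m.
Head difference: h(BH-2) − h(BH-4) = 122.69 − 115.38 = 7.31 m.
Hydraulic gradient: i = |Δh| / L = 7.31 / 2240 = 0.00326.
Flow is from higher to lower head: from BH-2 toward BH-4, i.e. toward the south-west.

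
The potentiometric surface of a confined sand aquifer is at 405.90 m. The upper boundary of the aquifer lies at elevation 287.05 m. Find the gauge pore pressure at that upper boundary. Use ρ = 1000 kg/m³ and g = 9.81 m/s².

Pressure head at the aquifer top: ψ = h − z = 405.90 − 287.05 = 118.85 m.
P = ρgψ = 1000 × 9.81 × 118.85 = 1165918 Pa ≈ 1170 kPa.

P ≈ 1170 kPa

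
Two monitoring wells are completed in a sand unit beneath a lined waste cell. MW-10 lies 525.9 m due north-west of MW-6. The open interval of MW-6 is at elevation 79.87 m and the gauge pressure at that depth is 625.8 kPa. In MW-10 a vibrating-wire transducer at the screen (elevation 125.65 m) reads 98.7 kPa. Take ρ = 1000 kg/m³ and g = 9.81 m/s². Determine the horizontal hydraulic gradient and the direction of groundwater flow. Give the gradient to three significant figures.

i ≈ 0.0151; groundwater flows toward the north-west

Pressure head at MW-6: ψ = P/(ρg) = 625.8×1000 / (1000 × 9.81) = 63.79 m.
Total head at MW-6: h = z + ψ = 79.87 + 63.79 = 143.66 m.
Pressure head at MW-10: ψ = P/(ρg) = 98.7×1000 / (1000 × 9.81) = 10.06 m.
Total head at MW-10: h = z + ψ = 125.65 + 10.06 = 135.71 m.
Head difference: h(MW-6) − h(MW-10) = 143.66 − 135.71 = 7.95 m.
Hydraulic gradient: i = |Δh| / L = 7.95 / 525.9 = 0.0151.
Flow is from higher to lower head: from MW-6 toward MW-10, i.e. toward the north-west.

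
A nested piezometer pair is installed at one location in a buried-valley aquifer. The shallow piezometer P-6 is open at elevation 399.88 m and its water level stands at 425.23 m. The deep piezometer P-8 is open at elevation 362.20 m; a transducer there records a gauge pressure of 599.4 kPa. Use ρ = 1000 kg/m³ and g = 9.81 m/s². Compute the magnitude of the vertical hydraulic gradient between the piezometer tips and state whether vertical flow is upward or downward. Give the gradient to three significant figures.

Total head at P-6: h = 425.23 m (water level in the standpipe).
Pressure head at P-8: ψ = P/(ρg) = 599.4×1000 / (1000 × 9.81) = 61.10 m.
Total head at P-8: h = z + ψ = 362.20 + 61.10 = 423.30 m.
Δh = h(P-6) − h(P-8) = 425.23 − 423.30 = 1.93 m.
Vertical separation Δz = 399.88 − 362.20 = 37.68 m.
|i_v| = |Δh| / Δz = 1.93 / 37.68 = 0.0512.
Head is higher in the shallow piezometer, so vertical flow is downward (recharge condition).

|i_v| ≈ 0.0512; vertical flow is downward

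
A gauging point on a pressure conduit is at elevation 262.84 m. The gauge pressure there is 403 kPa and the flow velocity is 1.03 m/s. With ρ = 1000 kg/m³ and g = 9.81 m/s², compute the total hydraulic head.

Pressure head ψ = P/(ρg) = 403×1000 / (1000 × 9.81) = 41.08 m.
Velocity head = v²/(2g) = 1.03² / (2 × 9.81) = 0.054 m.
h = z + ψ + v²/(2g) = 262.84 + 41.08 + 0.054 = 303.97 m.

h ≈ 303.97 m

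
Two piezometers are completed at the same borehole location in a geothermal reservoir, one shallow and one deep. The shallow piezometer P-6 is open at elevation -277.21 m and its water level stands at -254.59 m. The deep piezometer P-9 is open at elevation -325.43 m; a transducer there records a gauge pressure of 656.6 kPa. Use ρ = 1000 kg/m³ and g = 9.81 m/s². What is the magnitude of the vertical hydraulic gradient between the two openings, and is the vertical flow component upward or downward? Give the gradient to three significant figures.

|i_v| ≈ 0.0811; vertical flow is downward

Total head at P-6: h = -254.59 m (water level in the standpipe).
Pressure head at P-9: ψ = P/(ρg) = 656.6×1000 / (1000 × 9.81) = 66.93 m.
Total head at P-9: h = z + ψ = -325.43 + 66.93 = -258.50 m.
Δh = h(P-6) − h(P-9) = -254.59 − (-258.50) = 3.91 m.
Vertical separation Δz = -277.21 − (-325.43) = 48.22 m.
|i_v| = |Δh| / Δz = 3.91 / 48.22 = 0.0811.
Head is higher in the shallow piezometer, so vertical flow is downward (recharge condition).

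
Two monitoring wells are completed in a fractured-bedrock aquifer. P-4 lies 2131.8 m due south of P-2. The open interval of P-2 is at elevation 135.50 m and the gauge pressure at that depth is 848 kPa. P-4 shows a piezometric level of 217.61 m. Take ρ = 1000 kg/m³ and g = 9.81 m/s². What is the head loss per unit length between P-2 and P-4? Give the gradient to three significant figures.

i ≈ 0.00203 m/m

Pressure head at P-2: ψ = P/(ρg) = 848×1000 / (1000 × 9.81) = 86.44 m.
Total head at P-2: h = z + ψ = 135.50 + 86.44 = 221.94 m.
Total head at P-4: h = 217.61 m (water level in the piezometer is the total head).
Head difference: h(P-2) − h(P-4) = 221.94 − 217.61 = 4.33 m.
Hydraulic gradient: i = |Δh| / L = 4.33 / 2131.8 = 0.00203.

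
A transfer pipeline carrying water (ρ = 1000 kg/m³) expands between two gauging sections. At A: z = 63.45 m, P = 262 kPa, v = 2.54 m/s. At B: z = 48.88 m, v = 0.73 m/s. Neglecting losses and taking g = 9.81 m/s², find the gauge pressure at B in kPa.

P₂ ≈ 408 kPa

Pressure head at A: ψ₁ = P₁/(ρg) = 262×1000 / (1000 × 9.81) = 26.71 m.
Velocity heads: v₁²/2g = 2.54²/19.62 = 0.329 m; v₂²/2g = 0.73²/19.62 = 0.027 m.
Total head H = z₁ + ψ₁ + v₁²/2g = 63.45 + 26.71 + 0.329 = 90.49 m.
ψ₂ = H − z₂ − v₂²/2g = 90.49 − 48.88 − 0.027 = 41.58 m.
P₂ = ρgψ₂ = 1000 × 9.81 × 41.58 ≈ 408 kPa.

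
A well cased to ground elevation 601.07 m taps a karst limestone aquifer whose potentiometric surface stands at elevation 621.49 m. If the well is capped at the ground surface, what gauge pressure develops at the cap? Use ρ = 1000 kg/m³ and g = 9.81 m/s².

Head above the cap: Δh = 621.49 − 601.07 = 20.42 m.
P = ρgΔh = 1000 × 9.81 × 20.42 = 200320 Pa ≈ 200 kPa.

P ≈ 200 kPa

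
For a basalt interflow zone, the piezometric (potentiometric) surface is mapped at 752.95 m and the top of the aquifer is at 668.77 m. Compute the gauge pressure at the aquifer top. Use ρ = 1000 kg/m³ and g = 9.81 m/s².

P ≈ 826 kPa

Pressure head at the aquifer top: ψ = h − z = 752.95 − 668.77 = 84.18 m.
P = ρgψ = 1000 × 9.81 × 84.18 = 825806 Pa ≈ 826 kPa.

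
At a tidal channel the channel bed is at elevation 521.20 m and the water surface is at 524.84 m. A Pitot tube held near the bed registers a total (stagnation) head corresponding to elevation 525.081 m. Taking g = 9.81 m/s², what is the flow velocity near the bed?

Near the bed, under hydrostatic conditions, the piezometric head (z + ψ) equals the free-surface elevation, 524.84 m.
Velocity head = total − piezometric = 525.081 − 524.84 = 0.241 m.
v = √(2g·h_v) = √(2 × 9.81 × 0.241) = 2.17 m/s.

v ≈ 2.17 m/s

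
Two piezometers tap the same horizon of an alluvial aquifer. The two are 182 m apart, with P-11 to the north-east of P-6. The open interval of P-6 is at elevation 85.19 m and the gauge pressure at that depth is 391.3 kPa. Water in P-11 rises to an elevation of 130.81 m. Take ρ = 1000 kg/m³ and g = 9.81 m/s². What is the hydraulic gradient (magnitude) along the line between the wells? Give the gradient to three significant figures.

Pressure head at P-6: ψ = P/(ρg) = 391.3×1000 / (1000 × 9.81) = 39.89 m.
Total head at P-6: h = z + ψ = 85.19 + 39.89 = 125.08 m.
Total head at P-11: h = 130.81 m (water level in the piezometer is the total head).
Head difference: h(P-6) − h(P-11) = 125.08 − 130.81 = -5.73 m.
Hydraulic gradient: i = |Δh| / L = 5.73 / 182 = 0.0315.

i ≈ 0.0315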